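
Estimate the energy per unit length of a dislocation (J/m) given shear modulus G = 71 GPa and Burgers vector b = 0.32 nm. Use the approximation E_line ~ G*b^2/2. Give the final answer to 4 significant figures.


E = G*b^2/2
b = 0.32 nm = 3.2e-10 m
G = 71 GPa = 7.1e+10 Pa
E = 0.5 * 7.1e+10 * (3.2e-10)^2
E = 3.635e-09 J/m


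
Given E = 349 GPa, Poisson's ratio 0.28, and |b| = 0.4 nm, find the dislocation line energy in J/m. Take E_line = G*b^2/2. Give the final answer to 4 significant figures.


Step 1: G = E / (2*(1+nu))
G = 349 / (2*(1+0.28)) = 136.328 GPa = 1.36328e+11 Pa
Step 2: E_line = G*b^2/2
b = 0.4 nm = 4e-10 m
E_line = 0.5 * 1.36328e+11 * (4e-10)^2 = 1.091e-08 J/m


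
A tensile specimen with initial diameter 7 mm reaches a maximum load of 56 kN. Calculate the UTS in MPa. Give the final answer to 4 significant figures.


A0 = pi*(d/2)^2 = pi*(7/2)^2 = 38.4845 mm^2
UTS = F_max / A0 = 56*1000 / 38.4845
UTS = 1455 MPa


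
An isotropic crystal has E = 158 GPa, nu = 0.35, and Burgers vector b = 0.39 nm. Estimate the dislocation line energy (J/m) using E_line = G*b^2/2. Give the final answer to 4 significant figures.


Step 1: G = E / (2*(1+nu))
G = 158 / (2*(1+0.35)) = 58.5185 GPa = 5.85185e+10 Pa
Step 2: E_line = G*b^2/2
b = 0.39 nm = 3.9e-10 m
E_line = 0.5 * 5.85185e+10 * (3.9e-10)^2 = 4.45e-09 J/m


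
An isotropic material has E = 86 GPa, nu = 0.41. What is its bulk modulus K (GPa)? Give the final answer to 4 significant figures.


K = E / (3*(1-2*nu))
K = 86 / (3*(1-2*0.41))
K = 159.3 GPa


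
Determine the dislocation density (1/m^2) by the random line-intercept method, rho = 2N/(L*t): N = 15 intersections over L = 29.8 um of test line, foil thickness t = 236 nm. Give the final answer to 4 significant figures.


rho = 2N / (L * t)
L = 29.8 um = 2.98e-05 m, t = 236 nm = 2.36e-07 m
rho = 2 * 15 / (2.98e-05 * 2.36e-07)
rho = 4.266e+12 1/m^2


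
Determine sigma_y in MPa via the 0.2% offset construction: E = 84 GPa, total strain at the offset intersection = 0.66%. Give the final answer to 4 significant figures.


Offset strain = 0.002
Elastic strain at yield = total_strain - offset = 6.6e-03 - 0.002 = 4.6e-03
sigma_y = E * elastic_strain = 84000 * 4.6e-03
sigma_y = 386.4 MPa


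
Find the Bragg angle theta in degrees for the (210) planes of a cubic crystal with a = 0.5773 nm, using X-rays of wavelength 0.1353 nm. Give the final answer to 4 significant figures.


d = a / sqrt(h^2+k^2+l^2)
d = 0.5773 / sqrt(5) = 0.258176 nm
lambda = 2*d*sin(theta)  =>  sin(theta) = lambda / (2*d)
sin(theta) = 0.1353 / (2 * 0.258176) = 0.26203
theta = 15.19 deg


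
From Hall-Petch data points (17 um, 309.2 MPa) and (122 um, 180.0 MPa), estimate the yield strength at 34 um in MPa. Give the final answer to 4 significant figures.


sigma_y = sigma0 + k / sqrt(d)
1/sqrt(d1) = 1/sqrt(1.7e-05) = 242.536;  1/sqrt(d2) = 90.5357
k = (sigma1 - sigma2) / (1/sqrt(d1) - 1/sqrt(d2)) = (309.2 - 180.0) / (242.536 - 90.5357) = 0.850001 MPa*m^0.5
sigma0 = sigma1 - k/sqrt(d1) = 309.2 - 0.850001*242.536 = 103.045 MPa
sigma_y(d3) = 103.045 + 0.850001 / sqrt(3.4e-05) = 248.8 MPa


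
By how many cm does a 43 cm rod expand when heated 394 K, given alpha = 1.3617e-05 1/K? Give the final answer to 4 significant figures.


dL = L0 * alpha * dT
dL = 43 * 1.3617e-05 * 394
dL = 0.2307 cm


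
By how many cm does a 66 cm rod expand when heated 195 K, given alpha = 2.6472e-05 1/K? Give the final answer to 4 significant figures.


dL = L0 * alpha * dT
dL = 66 * 2.6472e-05 * 195
dL = 0.3407 cm


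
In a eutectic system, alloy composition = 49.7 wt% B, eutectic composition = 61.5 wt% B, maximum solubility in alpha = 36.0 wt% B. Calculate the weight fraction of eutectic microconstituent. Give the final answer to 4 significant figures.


f_primary = (C_e - C0) / (C_e - C_alpha_max)
f_primary = (61.5 - 49.7) / (61.5 - 36.0)
f_primary = 0.462745
f_eutectic = 1 - 0.462745 = 0.5373


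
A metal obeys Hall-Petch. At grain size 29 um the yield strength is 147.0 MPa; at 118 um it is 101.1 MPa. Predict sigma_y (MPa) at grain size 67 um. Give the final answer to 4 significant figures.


sigma_y = sigma0 + k / sqrt(d)
1/sqrt(d1) = 1/sqrt(2.9e-05) = 185.695;  1/sqrt(d2) = 92.0575
k = (sigma1 - sigma2) / (1/sqrt(d1) - 1/sqrt(d2)) = (147.0 - 101.1) / (185.695 - 92.0575) = 0.490186 MPa*m^0.5
sigma0 = sigma1 - k/sqrt(d1) = 147.0 - 0.490186*185.695 = 55.9747 MPa
sigma_y(d3) = 55.9747 + 0.490186 / sqrt(6.7e-05) = 115.9 MPa


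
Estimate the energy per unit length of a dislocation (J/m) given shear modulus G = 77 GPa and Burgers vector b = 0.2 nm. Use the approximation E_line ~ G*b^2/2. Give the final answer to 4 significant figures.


E = G*b^2/2
b = 0.2 nm = 2e-10 m
G = 77 GPa = 7.7e+10 Pa
E = 0.5 * 7.7e+10 * (2e-10)^2
E = 1.54e-09 J/m


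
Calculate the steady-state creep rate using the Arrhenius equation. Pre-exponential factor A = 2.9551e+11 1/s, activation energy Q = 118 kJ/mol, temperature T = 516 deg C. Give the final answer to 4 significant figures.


rate = A * exp(-Q / (R*T))
T = 516 + 273.15 = 789.15 K
rate = 2.9551e+11 * exp(-118e3 / (8.314 * 789.15))
rate = 4568 1/s


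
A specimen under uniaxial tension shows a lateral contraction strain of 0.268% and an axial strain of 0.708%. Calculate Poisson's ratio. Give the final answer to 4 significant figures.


nu = -epsilon_lat / epsilon_axial
Lateral strain is contraction (negative), so using magnitudes:
nu = 0.268 / 0.708
nu = 0.3785


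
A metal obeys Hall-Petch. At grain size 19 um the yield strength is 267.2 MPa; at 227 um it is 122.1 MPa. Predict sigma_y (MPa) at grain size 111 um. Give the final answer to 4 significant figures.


sigma_y = sigma0 + k / sqrt(d)
1/sqrt(d1) = 1/sqrt(1.9e-05) = 229.416;  1/sqrt(d2) = 66.3723
k = (sigma1 - sigma2) / (1/sqrt(d1) - 1/sqrt(d2)) = (267.2 - 122.1) / (229.416 - 66.3723) = 0.889947 MPa*m^0.5
sigma0 = sigma1 - k/sqrt(d1) = 267.2 - 0.889947*229.416 = 63.0321 MPa
sigma_y(d3) = 63.0321 + 0.889947 / sqrt(1.11e-04) = 147.5 MPa


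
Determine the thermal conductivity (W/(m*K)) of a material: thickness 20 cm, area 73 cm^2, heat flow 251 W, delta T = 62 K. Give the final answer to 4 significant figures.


k = Q*L / (A*dT)
L = 0.2 m, A = 7.3e-03 m^2
k = 251 * 0.2 / (7.3e-03 * 62)
k = 110.9 W/(m*K)


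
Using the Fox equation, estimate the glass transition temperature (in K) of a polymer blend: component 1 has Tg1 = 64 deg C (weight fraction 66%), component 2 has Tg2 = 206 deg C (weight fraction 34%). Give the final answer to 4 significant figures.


1/Tg = w1/Tg1 + w2/Tg2 (in Kelvin)
Tg1 = 337.15 K, Tg2 = 479.15 K
1/Tg = 0.66/337.15 + 0.34/479.15
Tg = 374.9 K


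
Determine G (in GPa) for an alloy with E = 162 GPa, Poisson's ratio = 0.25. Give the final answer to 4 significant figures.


G = E / (2*(1+nu))
G = 162 / (2*(1+0.25))
G = 64.8 GPa


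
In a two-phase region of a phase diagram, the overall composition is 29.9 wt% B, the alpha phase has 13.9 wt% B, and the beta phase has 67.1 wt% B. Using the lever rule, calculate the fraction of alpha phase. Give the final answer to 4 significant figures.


f_alpha = (C_beta - C0) / (C_beta - C_alpha)
f_alpha = (67.1 - 29.9) / (67.1 - 13.9)
f_alpha = 0.6992


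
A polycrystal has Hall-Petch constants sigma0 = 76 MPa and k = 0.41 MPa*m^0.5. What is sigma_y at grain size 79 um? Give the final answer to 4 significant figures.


sigma_y = sigma0 + k / sqrt(d)
d = 79 um = 7.9e-05 m
sigma_y = 76 + 0.41 / sqrt(7.9e-05)
sigma_y = 122.1 MPa


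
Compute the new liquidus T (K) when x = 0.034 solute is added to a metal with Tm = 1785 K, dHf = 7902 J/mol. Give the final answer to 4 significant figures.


dT = R*Tm^2*x / dHf
dT = 8.314 * 1785^2 * 0.034 / 7902
dT = 113.98 K
T_new = 1785 - 113.98 = 1671 K


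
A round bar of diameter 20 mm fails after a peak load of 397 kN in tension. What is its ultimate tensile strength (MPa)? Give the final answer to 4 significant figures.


A0 = pi*(d/2)^2 = pi*(20/2)^2 = 314.159 mm^2
UTS = F_max / A0 = 397*1000 / 314.159
UTS = 1264 MPa


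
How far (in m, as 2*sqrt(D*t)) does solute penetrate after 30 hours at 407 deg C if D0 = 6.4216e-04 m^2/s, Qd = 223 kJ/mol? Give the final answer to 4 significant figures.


Step 1: D = D0 * exp(-Qd/(R*T))
T = 680.15 K
D = 6.4216e-04 * exp(-223e3 / (8.314 * 680.15)) = 4.79638e-21 m^2/s
Step 2: L = 2*sqrt(D*t)
t = 30 h = 108000 s
L = 2*sqrt(4.79638e-21 * 108000) = 4.552e-08 m


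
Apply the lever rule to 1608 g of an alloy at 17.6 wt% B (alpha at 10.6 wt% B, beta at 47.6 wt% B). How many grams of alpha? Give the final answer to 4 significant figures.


f_alpha = (C_beta - C0) / (C_beta - C_alpha)
f_alpha = (47.6 - 17.6) / (47.6 - 10.6) = 0.810811
m_alpha = f_alpha * m_total = 0.810811 * 1608 = 1304 g


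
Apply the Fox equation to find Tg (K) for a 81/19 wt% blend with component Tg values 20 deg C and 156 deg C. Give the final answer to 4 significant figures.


1/Tg = w1/Tg1 + w2/Tg2 (in Kelvin)
Tg1 = 293.15 K, Tg2 = 429.15 K
1/Tg = 0.81/293.15 + 0.19/429.15
Tg = 311.9 K


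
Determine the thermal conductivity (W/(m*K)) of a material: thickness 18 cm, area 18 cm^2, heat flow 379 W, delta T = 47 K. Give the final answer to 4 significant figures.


k = Q*L / (A*dT)
L = 0.18 m, A = 1.8e-03 m^2
k = 379 * 0.18 / (1.8e-03 * 47)
k = 806.4 W/(m*K)


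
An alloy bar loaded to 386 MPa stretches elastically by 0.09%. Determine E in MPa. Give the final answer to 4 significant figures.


E = sigma / epsilon
epsilon = 0.09% = 9e-04
E = 386 / 9e-04
E = 428900 MPa


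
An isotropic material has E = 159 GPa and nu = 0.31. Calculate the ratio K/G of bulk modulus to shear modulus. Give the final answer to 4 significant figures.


G = E / (2*(1+nu))
G = 159 / (2*(1+0.31)) = 60.687 GPa
K = E / (3*(1-2*nu))
K = 159 / (3*(1-2*0.31)) = 139.474 GPa
K/G = 139.474 / 60.687 = 2.298


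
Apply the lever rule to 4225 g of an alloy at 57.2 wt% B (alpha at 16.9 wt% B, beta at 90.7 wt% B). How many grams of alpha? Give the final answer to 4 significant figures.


f_alpha = (C_beta - C0) / (C_beta - C_alpha)
f_alpha = (90.7 - 57.2) / (90.7 - 16.9) = 0.45393
m_alpha = f_alpha * m_total = 0.45393 * 4225 = 1918 g


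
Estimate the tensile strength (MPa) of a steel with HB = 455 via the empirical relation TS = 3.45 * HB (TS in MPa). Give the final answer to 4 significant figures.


TS (MPa) = 3.45 * HB
TS = 3.45 * 455
TS = 1570 MPa


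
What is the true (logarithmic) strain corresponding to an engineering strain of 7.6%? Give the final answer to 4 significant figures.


epsilon_true = ln(1 + epsilon_eng)
epsilon_true = ln(1 + 0.076)
epsilon_true = 0.07325


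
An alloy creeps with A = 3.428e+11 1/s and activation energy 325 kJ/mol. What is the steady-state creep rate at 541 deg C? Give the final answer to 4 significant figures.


rate = A * exp(-Q / (R*T))
T = 541 + 273.15 = 814.15 K
rate = 3.428e+11 * exp(-325e3 / (8.314 * 814.15))
rate = 4.817e-10 1/s


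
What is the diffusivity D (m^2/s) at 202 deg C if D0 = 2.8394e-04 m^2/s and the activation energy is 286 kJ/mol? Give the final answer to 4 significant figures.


D = D0 * exp(-Qd / (R*T))
T = 475.15 K
D = 2.8394e-04 * exp(-286e3 / (8.314 * 475.15))
D = 1.026e-35 m^2/s


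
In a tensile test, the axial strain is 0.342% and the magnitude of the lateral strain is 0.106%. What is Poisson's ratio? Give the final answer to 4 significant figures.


nu = -epsilon_lat / epsilon_axial
Lateral strain is contraction (negative), so using magnitudes:
nu = 0.106 / 0.342
nu = 0.3099


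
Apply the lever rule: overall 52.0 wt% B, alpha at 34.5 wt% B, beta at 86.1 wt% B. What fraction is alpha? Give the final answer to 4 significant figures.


f_alpha = (C_beta - C0) / (C_beta - C_alpha)
f_alpha = (86.1 - 52.0) / (86.1 - 34.5)
f_alpha = 0.6609


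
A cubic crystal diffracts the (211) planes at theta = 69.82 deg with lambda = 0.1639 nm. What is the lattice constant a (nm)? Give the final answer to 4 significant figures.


d = lambda / (2*sin(theta))
d = 0.1639 / (2*sin(69.82 deg))
d = 0.0873096 nm
a = d * sqrt(h^2+k^2+l^2) = 0.0873096 * sqrt(6)
a = 0.2139 nm


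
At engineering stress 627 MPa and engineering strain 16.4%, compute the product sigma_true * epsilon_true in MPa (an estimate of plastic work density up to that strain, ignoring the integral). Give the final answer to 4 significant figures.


sigma_true = sigma_eng * (1 + epsilon_eng)
sigma_true = 627 * (1 + 0.164) = 729.828 MPa
epsilon_true = ln(1 + epsilon_eng)
epsilon_true = ln(1 + 0.164) = 0.151862
sigma_true * epsilon_true = 729.828 * 0.151862 = 110.8 MPa


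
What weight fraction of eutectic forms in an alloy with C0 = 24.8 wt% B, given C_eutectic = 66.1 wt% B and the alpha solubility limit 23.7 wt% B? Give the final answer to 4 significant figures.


f_primary = (C_e - C0) / (C_e - C_alpha_max)
f_primary = (66.1 - 24.8) / (66.1 - 23.7)
f_primary = 0.974057
f_eutectic = 1 - 0.974057 = 0.02594


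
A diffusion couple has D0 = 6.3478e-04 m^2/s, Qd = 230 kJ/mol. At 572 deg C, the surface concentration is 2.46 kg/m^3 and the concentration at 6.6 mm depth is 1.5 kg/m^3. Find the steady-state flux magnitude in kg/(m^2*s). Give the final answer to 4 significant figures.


Step 1: D = D0 * exp(-Qd/(R*T))
T = 572 + 273.15 = 845.15 K
D = 6.3478e-04 * exp(-230e3 / (8.314 * 845.15)) = 3.86296e-18 m^2/s
Step 2: J = D * (C1 - C2) / dx
J = 3.86296e-18 * (2.46 - 1.5) / 6.6e-03
J = 5.619e-16 kg/(m^2*s)


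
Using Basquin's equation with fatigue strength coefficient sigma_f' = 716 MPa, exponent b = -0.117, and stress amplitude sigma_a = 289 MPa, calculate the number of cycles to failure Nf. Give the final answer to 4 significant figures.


sigma_a = sigma_f' * (2*Nf)^b
2*Nf = (sigma_a / sigma_f')^(1/b)
2*Nf = (289 / 716)^(1/-0.117)
2*Nf = 2331.58
Nf = 1166 cycles


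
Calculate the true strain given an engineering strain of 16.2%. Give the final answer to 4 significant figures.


epsilon_true = ln(1 + epsilon_eng)
epsilon_true = ln(1 + 0.162)
epsilon_true = 0.1501


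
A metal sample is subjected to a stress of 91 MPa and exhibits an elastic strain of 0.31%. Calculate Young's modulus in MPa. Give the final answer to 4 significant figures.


E = sigma / epsilon
epsilon = 0.31% = 3.1e-03
E = 91 / 3.1e-03
E = 29350 MPa


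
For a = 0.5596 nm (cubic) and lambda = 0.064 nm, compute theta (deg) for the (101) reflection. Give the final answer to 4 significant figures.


d = a / sqrt(h^2+k^2+l^2)
d = 0.5596 / sqrt(2) = 0.395697 nm
lambda = 2*d*sin(theta)  =>  sin(theta) = lambda / (2*d)
sin(theta) = 0.064 / (2 * 0.395697) = 0.08087
theta = 4.639 deg


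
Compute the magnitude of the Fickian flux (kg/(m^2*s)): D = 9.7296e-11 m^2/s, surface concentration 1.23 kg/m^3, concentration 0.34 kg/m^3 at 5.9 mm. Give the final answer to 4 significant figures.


J = -D * (dC/dx) = D * (C1 - C2) / dx
J = 9.7296e-11 * (1.23 - 0.34) / 5.9e-03
J = 1.468e-08 kg/(m^2*s)


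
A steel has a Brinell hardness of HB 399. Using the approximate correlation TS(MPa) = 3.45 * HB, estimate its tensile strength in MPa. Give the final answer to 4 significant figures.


TS (MPa) = 3.45 * HB
TS = 3.45 * 399
TS = 1377 MPa


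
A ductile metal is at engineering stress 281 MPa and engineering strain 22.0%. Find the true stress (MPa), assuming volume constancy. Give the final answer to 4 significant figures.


sigma_true = sigma_eng * (1 + epsilon_eng)
sigma_true = 281 * (1 + 0.22)
sigma_true = 342.8 MPa


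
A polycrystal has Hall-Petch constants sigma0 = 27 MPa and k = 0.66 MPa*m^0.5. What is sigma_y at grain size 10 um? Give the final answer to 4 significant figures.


sigma_y = sigma0 + k / sqrt(d)
d = 10 um = 1e-05 m
sigma_y = 27 + 0.66 / sqrt(1e-05)
sigma_y = 235.7 MPa


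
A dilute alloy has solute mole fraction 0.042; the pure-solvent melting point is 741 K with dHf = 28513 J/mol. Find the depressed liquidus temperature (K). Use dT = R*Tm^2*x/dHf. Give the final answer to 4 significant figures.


dT = R*Tm^2*x / dHf
dT = 8.314 * 741^2 * 0.042 / 28513
dT = 6.72439 K
T_new = 741 - 6.72439 = 734.3 K


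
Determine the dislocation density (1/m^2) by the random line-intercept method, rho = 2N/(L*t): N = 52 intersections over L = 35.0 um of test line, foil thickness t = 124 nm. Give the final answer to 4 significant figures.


rho = 2N / (L * t)
L = 35.0 um = 3.5e-05 m, t = 124 nm = 1.24e-07 m
rho = 2 * 52 / (3.5e-05 * 1.24e-07)
rho = 2.396e+13 1/m^2


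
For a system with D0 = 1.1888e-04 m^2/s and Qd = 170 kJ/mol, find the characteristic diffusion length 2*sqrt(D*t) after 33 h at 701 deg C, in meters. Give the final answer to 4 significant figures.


Step 1: D = D0 * exp(-Qd/(R*T))
T = 974.15 K
D = 1.1888e-04 * exp(-170e3 / (8.314 * 974.15)) = 9.10447e-14 m^2/s
Step 2: L = 2*sqrt(D*t)
t = 33 h = 118800 s
L = 2*sqrt(9.10447e-14 * 118800) = 2.08e-04 m


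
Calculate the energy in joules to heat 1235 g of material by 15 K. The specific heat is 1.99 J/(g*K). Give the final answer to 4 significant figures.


Q = m * cp * dT
Q = 1235 * 1.99 * 15
Q = 36860 J


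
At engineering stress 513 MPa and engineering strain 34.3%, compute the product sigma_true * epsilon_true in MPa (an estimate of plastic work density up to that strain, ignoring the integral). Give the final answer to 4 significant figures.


sigma_true = sigma_eng * (1 + epsilon_eng)
sigma_true = 513 * (1 + 0.343) = 688.959 MPa
epsilon_true = ln(1 + epsilon_eng)
epsilon_true = ln(1 + 0.343) = 0.294906
sigma_true * epsilon_true = 688.959 * 0.294906 = 203.2 MPa


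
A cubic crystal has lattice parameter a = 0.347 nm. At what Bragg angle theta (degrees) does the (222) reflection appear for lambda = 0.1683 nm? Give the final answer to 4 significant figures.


d = a / sqrt(h^2+k^2+l^2)
d = 0.347 / sqrt(12) = 0.10017 nm
lambda = 2*d*sin(theta)  =>  sin(theta) = lambda / (2*d)
sin(theta) = 0.1683 / (2 * 0.10017) = 0.84007
theta = 57.15 deg


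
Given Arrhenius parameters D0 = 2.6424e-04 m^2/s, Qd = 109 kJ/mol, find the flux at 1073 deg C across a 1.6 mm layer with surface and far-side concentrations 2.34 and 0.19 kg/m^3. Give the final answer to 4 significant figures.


Step 1: D = D0 * exp(-Qd/(R*T))
T = 1073 + 273.15 = 1346.15 K
D = 2.6424e-04 * exp(-109e3 / (8.314 * 1346.15)) = 1.55711e-08 m^2/s
Step 2: J = D * (C1 - C2) / dx
J = 1.55711e-08 * (2.34 - 0.19) / 1.6e-03
J = 2.092e-05 kg/(m^2*s)


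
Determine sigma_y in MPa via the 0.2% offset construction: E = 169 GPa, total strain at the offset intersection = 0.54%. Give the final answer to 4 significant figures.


Offset strain = 0.002
Elastic strain at yield = total_strain - offset = 5.4e-03 - 0.002 = 3.4e-03
sigma_y = E * elastic_strain = 169000 * 3.4e-03
sigma_y = 574.6 MPa


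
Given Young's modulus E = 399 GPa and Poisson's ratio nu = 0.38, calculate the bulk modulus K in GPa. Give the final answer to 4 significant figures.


K = E / (3*(1-2*nu))
K = 399 / (3*(1-2*0.38))
K = 554.2 GPa


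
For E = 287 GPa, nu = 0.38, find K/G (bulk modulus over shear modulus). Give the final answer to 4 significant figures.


G = E / (2*(1+nu))
G = 287 / (2*(1+0.38)) = 103.986 GPa
K = E / (3*(1-2*nu))
K = 287 / (3*(1-2*0.38)) = 398.611 GPa
K/G = 398.611 / 103.986 = 3.833


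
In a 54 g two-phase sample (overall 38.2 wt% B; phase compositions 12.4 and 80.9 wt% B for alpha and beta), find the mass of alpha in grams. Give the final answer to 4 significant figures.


f_alpha = (C_beta - C0) / (C_beta - C_alpha)
f_alpha = (80.9 - 38.2) / (80.9 - 12.4) = 0.623358
m_alpha = f_alpha * m_total = 0.623358 * 54 = 33.66 g


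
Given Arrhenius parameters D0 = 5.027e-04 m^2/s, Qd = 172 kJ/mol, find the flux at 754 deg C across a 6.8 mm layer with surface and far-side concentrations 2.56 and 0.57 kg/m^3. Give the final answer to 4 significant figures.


Step 1: D = D0 * exp(-Qd/(R*T))
T = 754 + 273.15 = 1027.15 K
D = 5.027e-04 * exp(-172e3 / (8.314 * 1027.15)) = 8.99731e-13 m^2/s
Step 2: J = D * (C1 - C2) / dx
J = 8.99731e-13 * (2.56 - 0.57) / 6.8e-03
J = 2.633e-10 kg/(m^2*s)


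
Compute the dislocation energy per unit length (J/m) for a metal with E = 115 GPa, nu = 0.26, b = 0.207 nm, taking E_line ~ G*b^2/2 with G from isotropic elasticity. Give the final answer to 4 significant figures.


Step 1: G = E / (2*(1+nu))
G = 115 / (2*(1+0.26)) = 45.6349 GPa = 4.56349e+10 Pa
Step 2: E_line = G*b^2/2
b = 0.207 nm = 2.07e-10 m
E_line = 0.5 * 4.56349e+10 * (2.07e-10)^2 = 9.777e-10 J/m


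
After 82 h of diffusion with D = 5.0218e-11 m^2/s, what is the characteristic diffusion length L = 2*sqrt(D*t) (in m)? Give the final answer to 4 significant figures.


t = 82 hr = 295200 s
Diffusion length = 2*sqrt(D*t)
= 2*sqrt(5.0218e-11 * 295200)
= 7.7e-03 m


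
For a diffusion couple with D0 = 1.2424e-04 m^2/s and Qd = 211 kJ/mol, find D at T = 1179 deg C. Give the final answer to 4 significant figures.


D = D0 * exp(-Qd / (R*T))
T = 1452.15 K
D = 1.2424e-04 * exp(-211e3 / (8.314 * 1452.15))
D = 3.193e-12 m^2/s


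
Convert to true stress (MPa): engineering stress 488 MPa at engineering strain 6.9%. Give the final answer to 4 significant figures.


sigma_true = sigma_eng * (1 + epsilon_eng)
sigma_true = 488 * (1 + 0.069)
sigma_true = 521.7 MPa


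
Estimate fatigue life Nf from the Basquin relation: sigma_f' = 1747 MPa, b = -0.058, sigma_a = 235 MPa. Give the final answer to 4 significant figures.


sigma_a = sigma_f' * (2*Nf)^b
2*Nf = (sigma_a / sigma_f')^(1/b)
2*Nf = (235 / 1747)^(1/-0.058)
2*Nf = 1.04984e+15
Nf = 5.249e+14 cycles


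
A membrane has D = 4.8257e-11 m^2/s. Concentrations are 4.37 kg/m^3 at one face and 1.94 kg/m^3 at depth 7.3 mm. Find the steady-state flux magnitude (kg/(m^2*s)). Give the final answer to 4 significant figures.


J = -D * (dC/dx) = D * (C1 - C2) / dx
J = 4.8257e-11 * (4.37 - 1.94) / 7.3e-03
J = 1.606e-08 kg/(m^2*s)


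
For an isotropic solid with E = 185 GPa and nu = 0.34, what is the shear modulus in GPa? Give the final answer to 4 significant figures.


G = E / (2*(1+nu))
G = 185 / (2*(1+0.34))
G = 69.03 GPa


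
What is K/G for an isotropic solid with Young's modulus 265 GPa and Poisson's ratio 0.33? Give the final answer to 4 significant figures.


G = E / (2*(1+nu))
G = 265 / (2*(1+0.33)) = 99.6241 GPa
K = E / (3*(1-2*nu))
K = 265 / (3*(1-2*0.33)) = 259.804 GPa
K/G = 259.804 / 99.6241 = 2.608


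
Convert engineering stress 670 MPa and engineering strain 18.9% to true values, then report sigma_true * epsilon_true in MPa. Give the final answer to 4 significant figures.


sigma_true = sigma_eng * (1 + epsilon_eng)
sigma_true = 670 * (1 + 0.189) = 796.63 MPa
epsilon_true = ln(1 + epsilon_eng)
epsilon_true = ln(1 + 0.189) = 0.173113
sigma_true * epsilon_true = 796.63 * 0.173113 = 137.9 MPa


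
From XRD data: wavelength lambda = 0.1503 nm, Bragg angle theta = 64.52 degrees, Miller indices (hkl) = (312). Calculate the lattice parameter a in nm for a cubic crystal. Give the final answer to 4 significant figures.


d = lambda / (2*sin(theta))
d = 0.1503 / (2*sin(64.52 deg))
d = 0.083247 nm
a = d * sqrt(h^2+k^2+l^2) = 0.083247 * sqrt(14)
a = 0.3115 nm


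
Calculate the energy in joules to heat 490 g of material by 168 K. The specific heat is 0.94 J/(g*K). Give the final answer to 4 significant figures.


Q = m * cp * dT
Q = 490 * 0.94 * 168
Q = 77380 J


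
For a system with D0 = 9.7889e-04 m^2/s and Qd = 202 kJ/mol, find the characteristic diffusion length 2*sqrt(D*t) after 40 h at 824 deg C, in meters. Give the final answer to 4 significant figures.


Step 1: D = D0 * exp(-Qd/(R*T))
T = 1097.15 K
D = 9.7889e-04 * exp(-202e3 / (8.314 * 1097.15)) = 2.36206e-13 m^2/s
Step 2: L = 2*sqrt(D*t)
t = 40 h = 144000 s
L = 2*sqrt(2.36206e-13 * 144000) = 3.689e-04 m


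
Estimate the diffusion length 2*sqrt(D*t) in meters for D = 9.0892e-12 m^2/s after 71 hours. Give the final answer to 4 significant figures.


t = 71 hr = 255600 s
Diffusion length = 2*sqrt(D*t)
= 2*sqrt(9.0892e-12 * 255600)
= 3.048e-03 m


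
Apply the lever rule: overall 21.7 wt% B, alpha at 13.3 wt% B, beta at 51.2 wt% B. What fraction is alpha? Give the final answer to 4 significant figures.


f_alpha = (C_beta - C0) / (C_beta - C_alpha)
f_alpha = (51.2 - 21.7) / (51.2 - 13.3)
f_alpha = 0.7784


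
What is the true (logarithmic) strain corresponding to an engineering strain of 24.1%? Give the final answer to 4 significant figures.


epsilon_true = ln(1 + epsilon_eng)
epsilon_true = ln(1 + 0.241)
epsilon_true = 0.2159


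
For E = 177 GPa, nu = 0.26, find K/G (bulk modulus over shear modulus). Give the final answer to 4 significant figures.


G = E / (2*(1+nu))
G = 177 / (2*(1+0.26)) = 70.2381 GPa
K = E / (3*(1-2*nu))
K = 177 / (3*(1-2*0.26)) = 122.917 GPa
K/G = 122.917 / 70.2381 = 1.75


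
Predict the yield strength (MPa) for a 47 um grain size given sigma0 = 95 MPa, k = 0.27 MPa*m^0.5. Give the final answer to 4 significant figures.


sigma_y = sigma0 + k / sqrt(d)
d = 47 um = 4.7e-05 m
sigma_y = 95 + 0.27 / sqrt(4.7e-05)
sigma_y = 134.4 MPa


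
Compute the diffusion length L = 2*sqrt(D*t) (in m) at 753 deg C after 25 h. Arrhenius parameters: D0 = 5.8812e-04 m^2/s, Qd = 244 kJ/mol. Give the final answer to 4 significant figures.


Step 1: D = D0 * exp(-Qd/(R*T))
T = 1026.15 K
D = 5.8812e-04 * exp(-244e3 / (8.314 * 1026.15)) = 2.23131e-16 m^2/s
Step 2: L = 2*sqrt(D*t)
t = 25 h = 90000 s
L = 2*sqrt(2.23131e-16 * 90000) = 8.963e-06 m


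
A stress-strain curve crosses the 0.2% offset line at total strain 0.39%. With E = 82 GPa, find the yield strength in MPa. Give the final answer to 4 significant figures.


Offset strain = 0.002
Elastic strain at yield = total_strain - offset = 3.9e-03 - 0.002 = 1.9e-03
sigma_y = E * elastic_strain = 82000 * 1.9e-03
sigma_y = 155.8 MPa


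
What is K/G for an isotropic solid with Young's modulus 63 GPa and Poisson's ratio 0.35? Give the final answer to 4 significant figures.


G = E / (2*(1+nu))
G = 63 / (2*(1+0.35)) = 23.3333 GPa
K = E / (3*(1-2*nu))
K = 63 / (3*(1-2*0.35)) = 70 GPa
K/G = 70 / 23.3333 = 3


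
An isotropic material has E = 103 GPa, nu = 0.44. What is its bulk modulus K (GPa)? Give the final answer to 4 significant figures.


K = E / (3*(1-2*nu))
K = 103 / (3*(1-2*0.44))
K = 286.1 GPa


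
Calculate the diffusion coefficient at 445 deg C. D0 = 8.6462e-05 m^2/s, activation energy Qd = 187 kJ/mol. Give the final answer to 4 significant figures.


D = D0 * exp(-Qd / (R*T))
T = 718.15 K
D = 8.6462e-05 * exp(-187e3 / (8.314 * 718.15))
D = 2.162e-18 m^2/s


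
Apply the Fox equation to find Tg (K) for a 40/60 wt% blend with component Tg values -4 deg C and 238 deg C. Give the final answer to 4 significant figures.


1/Tg = w1/Tg1 + w2/Tg2 (in Kelvin)
Tg1 = 269.15 K, Tg2 = 511.15 K
1/Tg = 0.4/269.15 + 0.6/511.15
Tg = 375.9 K


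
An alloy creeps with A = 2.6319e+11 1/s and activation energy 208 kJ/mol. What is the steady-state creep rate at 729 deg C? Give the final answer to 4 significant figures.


rate = A * exp(-Q / (R*T))
T = 729 + 273.15 = 1002.15 K
rate = 2.6319e+11 * exp(-208e3 / (8.314 * 1002.15))
rate = 3.788 1/s


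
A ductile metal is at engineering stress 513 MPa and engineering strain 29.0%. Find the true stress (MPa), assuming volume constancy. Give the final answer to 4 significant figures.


sigma_true = sigma_eng * (1 + epsilon_eng)
sigma_true = 513 * (1 + 0.29)
sigma_true = 661.8 MPa


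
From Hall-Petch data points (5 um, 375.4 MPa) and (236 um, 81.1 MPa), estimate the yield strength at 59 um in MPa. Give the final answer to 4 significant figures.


sigma_y = sigma0 + k / sqrt(d)
1/sqrt(d1) = 1/sqrt(5e-06) = 447.214;  1/sqrt(d2) = 65.0945
k = (sigma1 - sigma2) / (1/sqrt(d1) - 1/sqrt(d2)) = (375.4 - 81.1) / (447.214 - 65.0945) = 0.770179 MPa*m^0.5
sigma0 = sigma1 - k/sqrt(d1) = 375.4 - 0.770179*447.214 = 30.9656 MPa
sigma_y(d3) = 30.9656 + 0.770179 / sqrt(5.9e-05) = 131.2 MPa


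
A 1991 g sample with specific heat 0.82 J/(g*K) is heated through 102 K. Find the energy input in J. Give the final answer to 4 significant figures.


Q = m * cp * dT
Q = 1991 * 0.82 * 102
Q = 166500 J


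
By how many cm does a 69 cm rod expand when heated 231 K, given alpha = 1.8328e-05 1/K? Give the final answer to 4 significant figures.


dL = L0 * alpha * dT
dL = 69 * 1.8328e-05 * 231
dL = 0.2921 cm


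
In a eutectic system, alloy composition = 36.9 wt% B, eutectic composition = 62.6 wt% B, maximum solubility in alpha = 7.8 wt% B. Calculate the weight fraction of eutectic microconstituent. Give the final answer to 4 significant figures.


f_primary = (C_e - C0) / (C_e - C_alpha_max)
f_primary = (62.6 - 36.9) / (62.6 - 7.8)
f_primary = 0.468978
f_eutectic = 1 - 0.468978 = 0.531


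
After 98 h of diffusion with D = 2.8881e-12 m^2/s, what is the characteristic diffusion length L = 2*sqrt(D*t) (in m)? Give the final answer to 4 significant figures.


t = 98 hr = 352800 s
Diffusion length = 2*sqrt(D*t)
= 2*sqrt(2.8881e-12 * 352800)
= 2.019e-03 m


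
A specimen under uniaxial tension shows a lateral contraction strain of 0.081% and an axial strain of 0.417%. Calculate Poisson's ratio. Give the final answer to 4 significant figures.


nu = -epsilon_lat / epsilon_axial
Lateral strain is contraction (negative), so using magnitudes:
nu = 0.081 / 0.417
nu = 0.1942


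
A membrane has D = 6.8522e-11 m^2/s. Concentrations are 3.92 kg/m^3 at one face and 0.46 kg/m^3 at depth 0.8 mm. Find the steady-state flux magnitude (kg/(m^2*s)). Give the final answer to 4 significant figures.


J = -D * (dC/dx) = D * (C1 - C2) / dx
J = 6.8522e-11 * (3.92 - 0.46) / 8e-04
J = 2.964e-07 kg/(m^2*s)


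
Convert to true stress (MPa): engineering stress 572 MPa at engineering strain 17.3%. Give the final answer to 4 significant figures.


sigma_true = sigma_eng * (1 + epsilon_eng)
sigma_true = 572 * (1 + 0.173)
sigma_true = 671 MPa


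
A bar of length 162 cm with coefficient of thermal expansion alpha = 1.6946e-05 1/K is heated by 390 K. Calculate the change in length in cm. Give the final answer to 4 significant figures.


dL = L0 * alpha * dT
dL = 162 * 1.6946e-05 * 390
dL = 1.071 cm


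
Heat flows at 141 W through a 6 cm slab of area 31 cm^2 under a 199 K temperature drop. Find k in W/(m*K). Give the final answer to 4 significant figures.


k = Q*L / (A*dT)
L = 0.06 m, A = 3.1e-03 m^2
k = 141 * 0.06 / (3.1e-03 * 199)
k = 13.71 W/(m*K)


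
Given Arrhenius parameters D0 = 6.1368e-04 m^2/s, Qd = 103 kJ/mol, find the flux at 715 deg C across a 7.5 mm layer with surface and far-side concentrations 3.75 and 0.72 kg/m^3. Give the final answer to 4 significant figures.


Step 1: D = D0 * exp(-Qd/(R*T))
T = 715 + 273.15 = 988.15 K
D = 6.1368e-04 * exp(-103e3 / (8.314 * 988.15)) = 2.20322e-09 m^2/s
Step 2: J = D * (C1 - C2) / dx
J = 2.20322e-09 * (3.75 - 0.72) / 7.5e-03
J = 8.901e-07 kg/(m^2*s)


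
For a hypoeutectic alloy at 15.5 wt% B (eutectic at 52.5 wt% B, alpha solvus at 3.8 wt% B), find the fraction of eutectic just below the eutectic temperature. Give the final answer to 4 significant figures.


f_primary = (C_e - C0) / (C_e - C_alpha_max)
f_primary = (52.5 - 15.5) / (52.5 - 3.8)
f_primary = 0.759754
f_eutectic = 1 - 0.759754 = 0.2402


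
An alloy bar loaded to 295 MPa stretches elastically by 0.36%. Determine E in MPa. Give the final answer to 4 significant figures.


E = sigma / epsilon
epsilon = 0.36% = 3.6e-03
E = 295 / 3.6e-03
E = 81940 MPa


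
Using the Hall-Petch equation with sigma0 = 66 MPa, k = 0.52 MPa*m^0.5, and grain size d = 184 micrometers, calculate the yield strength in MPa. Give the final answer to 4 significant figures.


sigma_y = sigma0 + k / sqrt(d)
d = 184 um = 1.84e-04 m
sigma_y = 66 + 0.52 / sqrt(1.84e-04)
sigma_y = 104.3 MPa


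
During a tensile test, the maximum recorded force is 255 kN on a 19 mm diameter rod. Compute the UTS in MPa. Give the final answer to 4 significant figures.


A0 = pi*(d/2)^2 = pi*(19/2)^2 = 283.529 mm^2
UTS = F_max / A0 = 255*1000 / 283.529
UTS = 899.4 MPa


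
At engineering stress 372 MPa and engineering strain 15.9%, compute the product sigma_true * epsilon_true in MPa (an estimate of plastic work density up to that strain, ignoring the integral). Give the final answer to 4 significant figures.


sigma_true = sigma_eng * (1 + epsilon_eng)
sigma_true = 372 * (1 + 0.159) = 431.148 MPa
epsilon_true = ln(1 + epsilon_eng)
epsilon_true = ln(1 + 0.159) = 0.147558
sigma_true * epsilon_true = 431.148 * 0.147558 = 63.62 MPa


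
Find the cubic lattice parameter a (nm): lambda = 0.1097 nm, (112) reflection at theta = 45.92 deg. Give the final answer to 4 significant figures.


d = lambda / (2*sin(theta))
d = 0.1097 / (2*sin(45.92 deg))
d = 0.0763535 nm
a = d * sqrt(h^2+k^2+l^2) = 0.0763535 * sqrt(6)
a = 0.187 nm


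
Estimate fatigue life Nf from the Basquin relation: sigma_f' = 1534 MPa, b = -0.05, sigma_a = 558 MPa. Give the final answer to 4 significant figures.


sigma_a = sigma_f' * (2*Nf)^b
2*Nf = (sigma_a / sigma_f')^(1/b)
2*Nf = (558 / 1534)^(1/-0.05)
2*Nf = 6.07888e+08
Nf = 3.039e+08 cycles


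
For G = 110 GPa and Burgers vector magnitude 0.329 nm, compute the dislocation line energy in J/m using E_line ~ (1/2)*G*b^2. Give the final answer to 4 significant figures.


E = G*b^2/2
b = 0.329 nm = 3.29e-10 m
G = 110 GPa = 1.1e+11 Pa
E = 0.5 * 1.1e+11 * (3.29e-10)^2
E = 5.953e-09 J/m


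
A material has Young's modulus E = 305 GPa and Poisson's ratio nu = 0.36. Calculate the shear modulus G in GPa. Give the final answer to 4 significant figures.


G = E / (2*(1+nu))
G = 305 / (2*(1+0.36))
G = 112.1 GPa


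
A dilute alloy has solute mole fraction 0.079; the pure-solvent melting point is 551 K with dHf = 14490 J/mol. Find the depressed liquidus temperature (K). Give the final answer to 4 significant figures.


dT = R*Tm^2*x / dHf
dT = 8.314 * 551^2 * 0.079 / 14490
dT = 13.7617 K
T_new = 551 - 13.7617 = 537.2 K


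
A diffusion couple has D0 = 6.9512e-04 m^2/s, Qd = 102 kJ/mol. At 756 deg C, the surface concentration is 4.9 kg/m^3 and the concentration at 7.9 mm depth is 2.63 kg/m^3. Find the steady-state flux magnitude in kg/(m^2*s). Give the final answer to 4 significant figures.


Step 1: D = D0 * exp(-Qd/(R*T))
T = 756 + 273.15 = 1029.15 K
D = 6.9512e-04 * exp(-102e3 / (8.314 * 1029.15)) = 4.62221e-09 m^2/s
Step 2: J = D * (C1 - C2) / dx
J = 4.62221e-09 * (4.9 - 2.63) / 7.9e-03
J = 1.328e-06 kg/(m^2*s)


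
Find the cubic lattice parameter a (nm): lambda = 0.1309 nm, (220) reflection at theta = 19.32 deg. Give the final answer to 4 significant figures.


d = lambda / (2*sin(theta))
d = 0.1309 / (2*sin(19.32 deg))
d = 0.197827 nm
a = d * sqrt(h^2+k^2+l^2) = 0.197827 * sqrt(8)
a = 0.5595 nm


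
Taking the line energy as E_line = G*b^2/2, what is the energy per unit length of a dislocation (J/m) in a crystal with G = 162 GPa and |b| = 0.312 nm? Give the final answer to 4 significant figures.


E = G*b^2/2
b = 0.312 nm = 3.12e-10 m
G = 162 GPa = 1.62e+11 Pa
E = 0.5 * 1.62e+11 * (3.12e-10)^2
E = 7.885e-09 J/m


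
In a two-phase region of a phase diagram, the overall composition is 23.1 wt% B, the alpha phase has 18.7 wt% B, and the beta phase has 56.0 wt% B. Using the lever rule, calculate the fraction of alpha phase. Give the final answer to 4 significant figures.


f_alpha = (C_beta - C0) / (C_beta - C_alpha)
f_alpha = (56.0 - 23.1) / (56.0 - 18.7)
f_alpha = 0.882


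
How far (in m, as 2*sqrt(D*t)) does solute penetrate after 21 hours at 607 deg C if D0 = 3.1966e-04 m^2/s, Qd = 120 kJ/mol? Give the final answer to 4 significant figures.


Step 1: D = D0 * exp(-Qd/(R*T))
T = 880.15 K
D = 3.1966e-04 * exp(-120e3 / (8.314 * 880.15)) = 2.41401e-11 m^2/s
Step 2: L = 2*sqrt(D*t)
t = 21 h = 75600 s
L = 2*sqrt(2.41401e-11 * 75600) = 2.702e-03 m


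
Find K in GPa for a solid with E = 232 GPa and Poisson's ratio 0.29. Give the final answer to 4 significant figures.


K = E / (3*(1-2*nu))
K = 232 / (3*(1-2*0.29))
K = 184.1 GPa


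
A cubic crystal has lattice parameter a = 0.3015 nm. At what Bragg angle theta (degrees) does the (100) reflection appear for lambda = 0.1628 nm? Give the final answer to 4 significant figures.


d = a / sqrt(h^2+k^2+l^2)
d = 0.3015 / sqrt(1) = 0.3015 nm
lambda = 2*d*sin(theta)  =>  sin(theta) = lambda / (2*d)
sin(theta) = 0.1628 / (2 * 0.3015) = 0.269983
theta = 15.66 deg


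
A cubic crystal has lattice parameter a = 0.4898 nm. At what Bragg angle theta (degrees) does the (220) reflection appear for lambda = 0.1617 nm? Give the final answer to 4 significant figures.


d = a / sqrt(h^2+k^2+l^2)
d = 0.4898 / sqrt(8) = 0.17317 nm
lambda = 2*d*sin(theta)  =>  sin(theta) = lambda / (2*d)
sin(theta) = 0.1617 / (2 * 0.17317) = 0.466881
theta = 27.83 deg


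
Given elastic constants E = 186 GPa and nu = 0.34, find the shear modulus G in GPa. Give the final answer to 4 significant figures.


G = E / (2*(1+nu))
G = 186 / (2*(1+0.34))
G = 69.4 GPa


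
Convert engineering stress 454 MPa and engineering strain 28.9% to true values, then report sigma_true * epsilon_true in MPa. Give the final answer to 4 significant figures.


sigma_true = sigma_eng * (1 + epsilon_eng)
sigma_true = 454 * (1 + 0.289) = 585.206 MPa
epsilon_true = ln(1 + epsilon_eng)
epsilon_true = ln(1 + 0.289) = 0.253867
sigma_true * epsilon_true = 585.206 * 0.253867 = 148.6 MPa


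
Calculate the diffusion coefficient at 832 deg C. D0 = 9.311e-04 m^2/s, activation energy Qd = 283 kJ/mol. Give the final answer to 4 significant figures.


D = D0 * exp(-Qd / (R*T))
T = 1105.15 K
D = 9.311e-04 * exp(-283e3 / (8.314 * 1105.15))
D = 3.914e-17 m^2/s


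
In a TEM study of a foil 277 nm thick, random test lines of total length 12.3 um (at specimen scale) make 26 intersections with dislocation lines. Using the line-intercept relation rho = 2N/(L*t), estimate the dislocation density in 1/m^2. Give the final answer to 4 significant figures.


rho = 2N / (L * t)
L = 12.3 um = 1.23e-05 m, t = 277 nm = 2.77e-07 m
rho = 2 * 26 / (1.23e-05 * 2.77e-07)
rho = 1.526e+13 1/m^2


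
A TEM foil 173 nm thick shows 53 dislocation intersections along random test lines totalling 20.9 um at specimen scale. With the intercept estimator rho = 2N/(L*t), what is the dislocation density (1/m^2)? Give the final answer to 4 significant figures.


rho = 2N / (L * t)
L = 20.9 um = 2.09e-05 m, t = 173 nm = 1.73e-07 m
rho = 2 * 53 / (2.09e-05 * 1.73e-07)
rho = 2.932e+13 1/m^2


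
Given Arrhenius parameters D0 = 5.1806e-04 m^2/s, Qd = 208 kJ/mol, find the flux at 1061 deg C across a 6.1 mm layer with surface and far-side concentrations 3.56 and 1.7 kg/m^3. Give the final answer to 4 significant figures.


Step 1: D = D0 * exp(-Qd/(R*T))
T = 1061 + 273.15 = 1334.15 K
D = 5.1806e-04 * exp(-208e3 / (8.314 * 1334.15)) = 3.71938e-12 m^2/s
Step 2: J = D * (C1 - C2) / dx
J = 3.71938e-12 * (3.56 - 1.7) / 6.1e-03
J = 1.134e-09 kg/(m^2*s)


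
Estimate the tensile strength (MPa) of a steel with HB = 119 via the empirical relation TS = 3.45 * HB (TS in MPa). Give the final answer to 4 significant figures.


TS (MPa) = 3.45 * HB
TS = 3.45 * 119
TS = 410.6 MPa


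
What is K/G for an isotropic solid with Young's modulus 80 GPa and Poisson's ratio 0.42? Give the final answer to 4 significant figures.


G = E / (2*(1+nu))
G = 80 / (2*(1+0.42)) = 28.169 GPa
K = E / (3*(1-2*nu))
K = 80 / (3*(1-2*0.42)) = 166.667 GPa
K/G = 166.667 / 28.169 = 5.917


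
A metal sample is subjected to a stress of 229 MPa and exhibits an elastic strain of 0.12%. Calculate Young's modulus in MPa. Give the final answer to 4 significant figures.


E = sigma / epsilon
epsilon = 0.12% = 1.2e-03
E = 229 / 1.2e-03
E = 190800 MPa
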